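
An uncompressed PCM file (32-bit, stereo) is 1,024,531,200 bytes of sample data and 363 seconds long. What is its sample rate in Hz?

352,800 Hz

Bytes = sample_rate × seconds × bytes_per_sample × channels.
sample_rate = 1,024,531,200 / (363 × 4 × 2) = 1,024,531,200 / 2,904 = 352,800 Hz.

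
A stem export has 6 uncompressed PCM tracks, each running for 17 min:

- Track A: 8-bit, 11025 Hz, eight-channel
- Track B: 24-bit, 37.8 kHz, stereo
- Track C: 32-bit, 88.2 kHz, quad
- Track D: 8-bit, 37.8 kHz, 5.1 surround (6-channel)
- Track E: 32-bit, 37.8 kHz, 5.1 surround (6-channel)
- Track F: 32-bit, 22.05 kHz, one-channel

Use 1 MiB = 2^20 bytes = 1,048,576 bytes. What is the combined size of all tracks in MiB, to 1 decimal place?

2868.0 MiB

17 min = 1,020 s.
Track A: 11,025 × 1,020 × 1 × 8 = 89,964,000 bytes.
Track B: 37,800 × 1,020 × 3 × 2 = 231,336,000 bytes.
Track C: 88,200 × 1,020 × 4 × 4 = 1,439,424,000 bytes.
Track D: 37,800 × 1,020 × 1 × 6 = 231,336,000 bytes.
Track E: 37,800 × 1,020 × 4 × 6 = 925,344,000 bytes.
Track F: 22,050 × 1,020 × 4 × 1 = 89,964,000 bytes.
Total = 3,007,368,000 bytes = 2868.0 MiB.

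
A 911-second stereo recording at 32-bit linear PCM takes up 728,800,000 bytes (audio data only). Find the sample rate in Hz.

100,000 Hz

Bytes = sample_rate × seconds × bytes_per_sample × channels.
sample_rate = 728,800,000 / (911 × 4 × 2) = 728,800,000 / 7,288 = 100,000 Hz.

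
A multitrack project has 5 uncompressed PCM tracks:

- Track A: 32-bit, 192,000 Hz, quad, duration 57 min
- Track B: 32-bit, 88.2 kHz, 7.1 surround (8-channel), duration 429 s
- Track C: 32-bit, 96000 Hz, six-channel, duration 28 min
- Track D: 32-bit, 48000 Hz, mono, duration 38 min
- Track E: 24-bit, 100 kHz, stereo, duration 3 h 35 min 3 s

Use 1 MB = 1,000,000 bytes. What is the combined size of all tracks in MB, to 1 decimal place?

23767.3 MB

Track A: 57 min = 3,420 s; 192,000 × 3,420 × 4 × 4 = 10,506,240,000 bytes.
Track B: 88,200 × 429 × 4 × 8 = 1,210,809,600 bytes.
Track C: 28 min = 1,680 s; 96,000 × 1,680 × 4 × 6 = 3,870,720,000 bytes.
Track D: 38 min = 2,280 s; 48,000 × 2,280 × 4 × 1 = 437,760,000 bytes.
Track E: 3 h 35 min 3 s = 12,903 s; 100,000 × 12,903 × 3 × 2 = 7,741,800,000 bytes.
Total = 23,767,329,600 bytes = 23767.3 MB.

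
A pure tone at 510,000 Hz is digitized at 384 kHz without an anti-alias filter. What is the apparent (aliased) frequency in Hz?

Nyquist = 384,000/2 = 192,000 Hz; 510,000 Hz exceeds it.
Alias = |510,000 − 1×384,000| = |510,000 − 384,000| = 126,000 Hz.

126,000 Hz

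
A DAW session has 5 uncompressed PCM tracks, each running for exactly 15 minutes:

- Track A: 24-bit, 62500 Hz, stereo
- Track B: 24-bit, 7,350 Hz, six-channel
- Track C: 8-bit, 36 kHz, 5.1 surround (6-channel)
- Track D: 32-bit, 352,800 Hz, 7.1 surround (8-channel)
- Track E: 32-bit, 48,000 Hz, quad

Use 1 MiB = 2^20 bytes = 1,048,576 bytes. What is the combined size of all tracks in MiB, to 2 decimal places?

10969.93 MiB

exactly 15 minutes = 900 s.
Track A: 62,500 × 900 × 3 × 2 = 337,500,000 bytes.
Track B: 7,350 × 900 × 3 × 6 = 119,070,000 bytes.
Track C: 36,000 × 900 × 1 × 6 = 194,400,000 bytes.
Track D: 352,800 × 900 × 4 × 8 = 10,160,640,000 bytes.
Track E: 48,000 × 900 × 4 × 4 = 691,200,000 bytes.
Total = 11,502,810,000 bytes = 10969.93 MiB.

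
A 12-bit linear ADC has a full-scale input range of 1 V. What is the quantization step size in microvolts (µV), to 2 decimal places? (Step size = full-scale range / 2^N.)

1 V / 2^12 = 1 / 4,096 V = 244.14 µV.

244.14 µV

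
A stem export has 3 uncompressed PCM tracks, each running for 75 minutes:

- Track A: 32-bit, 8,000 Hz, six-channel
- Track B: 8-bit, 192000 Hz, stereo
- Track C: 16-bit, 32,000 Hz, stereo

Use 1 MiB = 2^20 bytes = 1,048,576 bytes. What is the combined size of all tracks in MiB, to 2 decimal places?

3021.24 MiB

75 minutes = 4,500 s.
Track A: 8,000 × 4,500 × 4 × 6 = 864,000,000 bytes.
Track B: 192,000 × 4,500 × 1 × 2 = 1,728,000,000 bytes.
Track C: 32,000 × 4,500 × 2 × 2 = 576,000,000 bytes.
Total = 3,168,000,000 bytes = 3021.24 MiB.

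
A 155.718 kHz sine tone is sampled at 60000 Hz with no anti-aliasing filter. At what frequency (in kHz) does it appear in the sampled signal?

Nyquist = 60,000/2 = 30,000 Hz; 155,718 Hz exceeds it.
Alias = |155,718 − 3×60,000| = |155,718 − 180,000| = 24,282 Hz = 24.282 kHz.

24.282 kHz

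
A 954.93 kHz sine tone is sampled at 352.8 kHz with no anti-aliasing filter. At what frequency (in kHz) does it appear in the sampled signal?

103.47 kHz

Nyquist = 352,800/2 = 176,400 Hz; 954,930 Hz exceeds it.
Alias = |954,930 − 3×352,800| = |954,930 − 1,058,400| = 103,470 Hz = 103.47 kHz.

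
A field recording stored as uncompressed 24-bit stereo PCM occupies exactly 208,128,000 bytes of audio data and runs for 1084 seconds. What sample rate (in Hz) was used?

32,000 Hz

Bytes = sample_rate × seconds × bytes_per_sample × channels.
sample_rate = 208,128,000 / (1,084 × 3 × 2) = 208,128,000 / 6,504 = 32,000 Hz.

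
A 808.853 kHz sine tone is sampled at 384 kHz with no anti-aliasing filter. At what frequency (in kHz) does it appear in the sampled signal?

40.853 kHz

Nyquist = 384,000/2 = 192,000 Hz; 808,853 Hz exceeds it.
Alias = |808,853 − 2×384,000| = |808,853 − 768,000| = 40,853 Hz = 40.853 kHz.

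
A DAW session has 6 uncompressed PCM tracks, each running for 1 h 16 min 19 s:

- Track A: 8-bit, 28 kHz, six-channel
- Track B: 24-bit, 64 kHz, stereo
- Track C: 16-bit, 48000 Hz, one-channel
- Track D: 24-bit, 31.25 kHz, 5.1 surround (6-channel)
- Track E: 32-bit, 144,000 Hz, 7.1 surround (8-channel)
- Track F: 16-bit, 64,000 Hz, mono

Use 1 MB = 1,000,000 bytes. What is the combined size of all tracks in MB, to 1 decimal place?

27229.0 MB

1 h 16 min 19 s = 4,579 s.
Track A: 28,000 × 4,579 × 1 × 6 = 769,272,000 bytes.
Track B: 64,000 × 4,579 × 3 × 2 = 1,758,336,000 bytes.
Track C: 48,000 × 4,579 × 2 × 1 = 439,584,000 bytes.
Track D: 31,250 × 4,579 × 3 × 6 = 2,575,687,500 bytes.
Track E: 144,000 × 4,579 × 4 × 8 = 21,100,032,000 bytes.
Track F: 64,000 × 4,579 × 2 × 1 = 586,112,000 bytes.
Total = 27,229,023,500 bytes = 27229.0 MB.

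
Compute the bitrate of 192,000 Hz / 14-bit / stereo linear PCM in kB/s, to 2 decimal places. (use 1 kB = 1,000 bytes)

672.00 kB/s

Bit rate = 192,000 × 14 × 2 = 5,376,000 bits/s.
5,376,000 / 8 = 672,000 B/s = 672.00 kB/s.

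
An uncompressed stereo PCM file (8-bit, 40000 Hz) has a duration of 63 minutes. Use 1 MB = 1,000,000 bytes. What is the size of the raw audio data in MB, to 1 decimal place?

Duration = 63 minutes = 3,780 s.
Bytes = 40,000 samples/s × 3,780 s × 1 bytes/sample × 2 ch = 302,400,000 bytes.
302,400,000 / 1,000,000 = 302.4 MB.

302.4 MB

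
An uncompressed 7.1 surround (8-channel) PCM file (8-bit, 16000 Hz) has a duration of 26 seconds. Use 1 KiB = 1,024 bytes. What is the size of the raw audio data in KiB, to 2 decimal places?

Bytes = 16,000 samples/s × 26 s × 1 bytes/sample × 8 ch = 3,328,000 bytes.
3,328,000 / 1,024 = 3250.00 KiB.

3250.00 KiB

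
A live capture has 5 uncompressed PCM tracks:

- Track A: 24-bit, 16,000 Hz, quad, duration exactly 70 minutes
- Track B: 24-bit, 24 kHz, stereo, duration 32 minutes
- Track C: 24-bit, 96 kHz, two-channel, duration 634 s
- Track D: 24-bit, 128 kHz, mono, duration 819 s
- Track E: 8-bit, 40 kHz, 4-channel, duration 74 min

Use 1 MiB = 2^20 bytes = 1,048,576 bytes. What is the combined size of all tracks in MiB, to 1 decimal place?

Track A: exactly 70 minutes = 4,200 s; 16,000 × 4,200 × 3 × 4 = 806,400,000 bytes.
Track B: 32 minutes = 1,920 s; 24,000 × 1,920 × 3 × 2 = 276,480,000 bytes.
Track C: 96,000 × 634 × 3 × 2 = 365,184,000 bytes.
Track D: 128,000 × 819 × 3 × 1 = 314,496,000 bytes.
Track E: 74 min = 4,440 s; 40,000 × 4,440 × 1 × 4 = 710,400,000 bytes.
Total = 2,472,960,000 bytes = 2358.4 MiB.

2358.4 MiB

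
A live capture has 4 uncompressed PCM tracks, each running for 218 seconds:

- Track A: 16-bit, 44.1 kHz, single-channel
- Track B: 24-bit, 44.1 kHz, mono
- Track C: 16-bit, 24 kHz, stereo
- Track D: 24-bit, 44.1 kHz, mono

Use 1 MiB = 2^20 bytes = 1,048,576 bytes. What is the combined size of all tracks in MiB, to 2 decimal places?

93.31 MiB

Track A: 44,100 × 218 × 2 × 1 = 19,227,600 bytes.
Track B: 44,100 × 218 × 3 × 1 = 28,841,400 bytes.
Track C: 24,000 × 218 × 2 × 2 = 20,928,000 bytes.
Track D: 44,100 × 218 × 3 × 1 = 28,841,400 bytes.
Total = 97,838,400 bytes = 93.31 MiB.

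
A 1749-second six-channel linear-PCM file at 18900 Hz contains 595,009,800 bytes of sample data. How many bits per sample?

Bytes per sample = 595,009,800 / (18,900 × 1,749 × 6) = 595,009,800 / 198,336,600 = 3.
Bit depth = 3 × 8 = 24 bits.

24 bits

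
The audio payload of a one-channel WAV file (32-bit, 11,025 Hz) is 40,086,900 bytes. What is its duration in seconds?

909 seconds

Byte rate = 11,025 × 4 × 1 = 44,100 bytes/s.
Duration = 40,086,900 / 44,100 = 909 s.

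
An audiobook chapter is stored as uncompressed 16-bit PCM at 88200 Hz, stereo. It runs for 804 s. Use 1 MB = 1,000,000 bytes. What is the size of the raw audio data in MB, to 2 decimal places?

Bytes = 88,200 samples/s × 804 s × 2 bytes/sample × 2 ch = 283,651,200 bytes.
283,651,200 / 1,000,000 = 283.65 MB.

283.65 MB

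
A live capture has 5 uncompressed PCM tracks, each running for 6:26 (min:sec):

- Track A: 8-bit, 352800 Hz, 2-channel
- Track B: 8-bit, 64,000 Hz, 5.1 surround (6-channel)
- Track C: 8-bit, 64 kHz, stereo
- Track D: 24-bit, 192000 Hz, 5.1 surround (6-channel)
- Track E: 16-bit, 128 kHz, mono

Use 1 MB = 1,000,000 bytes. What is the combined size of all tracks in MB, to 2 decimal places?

6:26 (min:sec) = 386 s.
Track A: 352,800 × 386 × 1 × 2 = 272,361,600 bytes.
Track B: 64,000 × 386 × 1 × 6 = 148,224,000 bytes.
Track C: 64,000 × 386 × 1 × 2 = 49,408,000 bytes.
Track D: 192,000 × 386 × 3 × 6 = 1,334,016,000 bytes.
Track E: 128,000 × 386 × 2 × 1 = 98,816,000 bytes.
Total = 1,902,825,600 bytes = 1902.83 MB.

1902.83 MB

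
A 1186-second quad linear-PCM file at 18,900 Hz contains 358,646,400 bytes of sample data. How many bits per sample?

32 bits

Bytes per sample = 358,646,400 / (18,900 × 1,186 × 4) = 358,646,400 / 89,661,600 = 4.
Bit depth = 4 × 8 = 32 bits.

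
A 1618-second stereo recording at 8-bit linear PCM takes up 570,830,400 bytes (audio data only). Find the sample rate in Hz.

Bytes = sample_rate × seconds × bytes_per_sample × channels.
sample_rate = 570,830,400 / (1,618 × 1 × 2) = 570,830,400 / 3,236 = 176,400 Hz.

176,400 Hz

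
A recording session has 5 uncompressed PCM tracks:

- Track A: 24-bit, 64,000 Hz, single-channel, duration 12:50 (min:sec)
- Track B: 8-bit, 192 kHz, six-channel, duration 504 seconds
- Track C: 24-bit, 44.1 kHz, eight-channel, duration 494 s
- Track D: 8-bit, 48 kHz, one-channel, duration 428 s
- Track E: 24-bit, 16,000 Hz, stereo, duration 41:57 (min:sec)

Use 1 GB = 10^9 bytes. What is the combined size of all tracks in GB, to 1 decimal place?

Track A: 12:50 (min:sec) = 770 s; 64,000 × 770 × 3 × 1 = 147,840,000 bytes.
Track B: 192,000 × 504 × 1 × 6 = 580,608,000 bytes.
Track C: 44,100 × 494 × 3 × 8 = 522,849,600 bytes.
Track D: 48,000 × 428 × 1 × 1 = 20,544,000 bytes.
Track E: 41:57 (min:sec) = 2,517 s; 16,000 × 2,517 × 3 × 2 = 241,632,000 bytes.
Total = 1,513,473,600 bytes = 1.5 GB.

1.5 GB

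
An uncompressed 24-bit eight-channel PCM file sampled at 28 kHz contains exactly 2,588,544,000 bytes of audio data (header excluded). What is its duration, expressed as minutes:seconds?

64:12

Byte rate = 28,000 × 3 × 8 = 672,000 bytes/s.
Duration = 2,588,544,000 / 672,000 = 3,852 s.
3,852 s = 64:12.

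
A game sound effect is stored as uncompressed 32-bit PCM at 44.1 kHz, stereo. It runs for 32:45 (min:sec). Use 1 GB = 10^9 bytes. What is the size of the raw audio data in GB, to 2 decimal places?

0.69 GB

Duration = 32:45 (min:sec) = 1,965 s.
Bytes = 44,100 samples/s × 1,965 s × 4 bytes/sample × 2 ch = 693,252,000 bytes.
693,252,000 / 1,000,000,000 = 0.69 GB.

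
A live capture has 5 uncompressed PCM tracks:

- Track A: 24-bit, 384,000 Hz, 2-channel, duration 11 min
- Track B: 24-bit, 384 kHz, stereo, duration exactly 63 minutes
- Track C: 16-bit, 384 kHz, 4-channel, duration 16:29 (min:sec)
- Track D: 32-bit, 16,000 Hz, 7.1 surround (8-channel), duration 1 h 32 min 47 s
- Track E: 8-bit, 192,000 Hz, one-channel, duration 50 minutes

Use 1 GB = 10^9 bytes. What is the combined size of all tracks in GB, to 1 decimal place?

Track A: 11 min = 660 s; 384,000 × 660 × 3 × 2 = 1,520,640,000 bytes.
Track B: exactly 63 minutes = 3,780 s; 384,000 × 3,780 × 3 × 2 = 8,709,120,000 bytes.
Track C: 16:29 (min:sec) = 989 s; 384,000 × 989 × 2 × 4 = 3,038,208,000 bytes.
Track D: 1 h 32 min 47 s = 5,567 s; 16,000 × 5,567 × 4 × 8 = 2,850,304,000 bytes.
Track E: 50 minutes = 3,000 s; 192,000 × 3,000 × 1 × 1 = 576,000,000 bytes.
Total = 16,694,272,000 bytes = 16.7 GB.

16.7 GB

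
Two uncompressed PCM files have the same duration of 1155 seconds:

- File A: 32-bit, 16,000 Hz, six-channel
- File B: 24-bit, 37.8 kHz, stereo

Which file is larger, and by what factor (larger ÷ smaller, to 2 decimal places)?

File A: 16,000 × 4 × 6 = 384,000 bytes/s.
File B: 37,800 × 3 × 2 = 226,800 bytes/s.
File A is larger; ratio = 443,520,000 / 261,954,000 = 1.69.

File A, by a factor of 1.69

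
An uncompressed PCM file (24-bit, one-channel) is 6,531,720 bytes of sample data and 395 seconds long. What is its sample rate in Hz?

5,512 Hz

Bytes = sample_rate × seconds × bytes_per_sample × channels.
sample_rate = 6,531,720 / (395 × 3 × 1) = 6,531,720 / 1,185 = 5,512 Hz.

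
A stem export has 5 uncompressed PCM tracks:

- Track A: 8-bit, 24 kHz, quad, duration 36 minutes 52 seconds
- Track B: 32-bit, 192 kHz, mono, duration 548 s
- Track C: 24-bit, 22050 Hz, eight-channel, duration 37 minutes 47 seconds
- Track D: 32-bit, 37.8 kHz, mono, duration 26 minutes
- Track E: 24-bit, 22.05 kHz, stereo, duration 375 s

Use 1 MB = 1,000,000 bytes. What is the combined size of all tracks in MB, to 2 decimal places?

2118.40 MB

Track A: 36 minutes 52 seconds = 2,212 s; 24,000 × 2,212 × 1 × 4 = 212,352,000 bytes.
Track B: 192,000 × 548 × 4 × 1 = 420,864,000 bytes.
Track C: 37 minutes 47 seconds = 2,267 s; 22,050 × 2,267 × 3 × 8 = 1,199,696,400 bytes.
Track D: 26 minutes = 1,560 s; 37,800 × 1,560 × 4 × 1 = 235,872,000 bytes.
Track E: 22,050 × 375 × 3 × 2 = 49,612,500 bytes.
Total = 2,118,396,900 bytes = 2118.40 MB.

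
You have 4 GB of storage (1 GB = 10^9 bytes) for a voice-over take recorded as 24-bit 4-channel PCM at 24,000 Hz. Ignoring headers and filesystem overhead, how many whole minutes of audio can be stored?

Uncompressed byte rate = 24,000 × 3 × 4 = 288,000 bytes/s.
Capacity = 4 × 1,000,000,000 = 4,000,000,000 bytes.
4,000,000,000 / 288,000 ≈ 13888.89 s → 231 minutes.

231 minutes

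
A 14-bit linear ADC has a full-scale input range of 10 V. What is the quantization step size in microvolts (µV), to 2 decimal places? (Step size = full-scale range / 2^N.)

10 V / 2^14 = 10 / 16,384 V = 610.35 µV.

610.35 µV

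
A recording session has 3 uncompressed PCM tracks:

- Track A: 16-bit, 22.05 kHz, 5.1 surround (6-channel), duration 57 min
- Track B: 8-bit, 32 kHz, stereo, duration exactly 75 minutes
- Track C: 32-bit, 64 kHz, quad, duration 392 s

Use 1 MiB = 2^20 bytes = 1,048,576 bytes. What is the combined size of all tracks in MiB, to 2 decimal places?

Track A: 57 min = 3,420 s; 22,050 × 3,420 × 2 × 6 = 904,932,000 bytes.
Track B: exactly 75 minutes = 4,500 s; 32,000 × 4,500 × 1 × 2 = 288,000,000 bytes.
Track C: 64,000 × 392 × 4 × 4 = 401,408,000 bytes.
Total = 1,594,340,000 bytes = 1520.48 MiB.

1520.48 MiB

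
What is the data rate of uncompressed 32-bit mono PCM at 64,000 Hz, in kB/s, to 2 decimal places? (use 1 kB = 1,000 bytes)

256.00 kB/s

Bit rate = 64,000 × 32 × 1 = 2,048,000 bits/s.
2,048,000 / 8 = 256,000 B/s = 256.00 kB/s.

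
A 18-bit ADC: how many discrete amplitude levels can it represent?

2^18 = 262,144.

262,144 levels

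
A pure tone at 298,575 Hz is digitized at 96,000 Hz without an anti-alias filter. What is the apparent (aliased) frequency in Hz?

10,575 Hz

Nyquist = 96,000/2 = 48,000 Hz; 298,575 Hz exceeds it.
Alias = |298,575 − 3×96,000| = |298,575 − 288,000| = 10,575 Hz.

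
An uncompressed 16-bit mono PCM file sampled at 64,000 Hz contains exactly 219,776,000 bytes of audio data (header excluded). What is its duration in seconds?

Byte rate = 64,000 × 2 × 1 = 128,000 bytes/s.
Duration = 219,776,000 / 128,000 = 1,717 s.

1,717 seconds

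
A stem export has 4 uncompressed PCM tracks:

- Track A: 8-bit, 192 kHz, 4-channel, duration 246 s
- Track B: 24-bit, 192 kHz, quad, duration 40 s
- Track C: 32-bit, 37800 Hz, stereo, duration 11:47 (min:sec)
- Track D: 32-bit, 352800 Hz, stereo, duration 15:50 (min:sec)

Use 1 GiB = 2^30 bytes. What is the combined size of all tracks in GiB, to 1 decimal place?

Track A: 192,000 × 246 × 1 × 4 = 188,928,000 bytes.
Track B: 192,000 × 40 × 3 × 4 = 92,160,000 bytes.
Track C: 11:47 (min:sec) = 707 s; 37,800 × 707 × 4 × 2 = 213,796,800 bytes.
Track D: 15:50 (min:sec) = 950 s; 352,800 × 950 × 4 × 2 = 2,681,280,000 bytes.
Total = 3,176,164,800 bytes = 3.0 GiB.

3.0 GiB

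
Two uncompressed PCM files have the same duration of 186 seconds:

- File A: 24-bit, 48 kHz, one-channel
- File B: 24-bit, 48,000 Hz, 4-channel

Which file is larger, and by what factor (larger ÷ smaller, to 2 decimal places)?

File B, by a factor of 4.00

File A: 48,000 × 3 × 1 = 144,000 bytes/s.
File B: 48,000 × 3 × 4 = 576,000 bytes/s.
File B is larger; ratio = 107,136,000 / 26,784,000 = 4.00.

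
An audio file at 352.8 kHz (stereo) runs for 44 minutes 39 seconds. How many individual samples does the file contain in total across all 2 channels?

44 minutes 39 seconds = 2,679 s.
352,800 × 2,679 s × 2 ch = 1,890,302,400 samples.

1,890,302,400 samples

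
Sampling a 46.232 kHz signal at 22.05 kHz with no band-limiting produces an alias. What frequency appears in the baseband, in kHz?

2.132 kHz

Nyquist = 22,050/2 = 11,025 Hz; 46,232 Hz exceeds it.
Alias = |46,232 − 2×22,050| = |46,232 − 44,100| = 2,132 Hz = 2.132 kHz.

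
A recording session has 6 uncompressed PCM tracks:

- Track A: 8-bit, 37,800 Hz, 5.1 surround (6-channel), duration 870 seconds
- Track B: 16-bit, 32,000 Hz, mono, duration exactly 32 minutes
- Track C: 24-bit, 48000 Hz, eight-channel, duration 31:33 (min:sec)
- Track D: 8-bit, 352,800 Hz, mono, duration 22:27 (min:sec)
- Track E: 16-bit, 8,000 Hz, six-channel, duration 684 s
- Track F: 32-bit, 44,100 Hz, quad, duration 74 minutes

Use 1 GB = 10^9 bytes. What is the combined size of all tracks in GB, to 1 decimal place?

Track A: 37,800 × 870 × 1 × 6 = 197,316,000 bytes.
Track B: exactly 32 minutes = 1,920 s; 32,000 × 1,920 × 2 × 1 = 122,880,000 bytes.
Track C: 31:33 (min:sec) = 1,893 s; 48,000 × 1,893 × 3 × 8 = 2,180,736,000 bytes.
Track D: 22:27 (min:sec) = 1,347 s; 352,800 × 1,347 × 1 × 1 = 475,221,600 bytes.
Track E: 8,000 × 684 × 2 × 6 = 65,664,000 bytes.
Track F: 74 minutes = 4,440 s; 44,100 × 4,440 × 4 × 4 = 3,132,864,000 bytes.
Total = 6,174,681,600 bytes = 6.2 GB.

6.2 GB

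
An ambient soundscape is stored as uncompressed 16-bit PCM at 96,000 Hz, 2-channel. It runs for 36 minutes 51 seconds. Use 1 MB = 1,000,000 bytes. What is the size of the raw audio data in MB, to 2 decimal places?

849.02 MB

Duration = 36 minutes 51 seconds = 2,211 s.
Bytes = 96,000 samples/s × 2,211 s × 2 bytes/sample × 2 ch = 849,024,000 bytes.
849,024,000 / 1,000,000 = 849.02 MB.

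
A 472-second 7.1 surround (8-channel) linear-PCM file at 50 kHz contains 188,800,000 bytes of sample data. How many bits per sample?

Bytes per sample = 188,800,000 / (50,000 × 472 × 8) = 188,800,000 / 188,800,000 = 1.
Bit depth = 1 × 8 = 8 bits.

8 bits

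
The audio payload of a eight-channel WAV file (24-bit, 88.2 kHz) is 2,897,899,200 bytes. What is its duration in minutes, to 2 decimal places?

Byte rate = 88,200 × 3 × 8 = 2,116,800 bytes/s.
Duration = 2,897,899,200 / 2,116,800 = 1,369 s.
1,369 s / 60 = 22.82 minutes.

22.82 minutes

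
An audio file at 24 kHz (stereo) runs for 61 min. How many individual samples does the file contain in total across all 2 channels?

61 min = 3,660 s.
24,000 × 3,660 s × 2 ch = 175,680,000 samples.

175,680,000 samples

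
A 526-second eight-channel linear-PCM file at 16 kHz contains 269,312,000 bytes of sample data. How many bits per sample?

Bytes per sample = 269,312,000 / (16,000 × 526 × 8) = 269,312,000 / 67,328,000 = 4.
Bit depth = 4 × 8 = 32 bits.

32 bits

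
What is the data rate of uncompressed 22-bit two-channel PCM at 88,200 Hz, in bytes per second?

Bit rate = 88,200 × 22 × 2 = 3,880,800 bits/s.
3,880,800 / 8 = 485,100 bytes/s.

485,100 bytes/s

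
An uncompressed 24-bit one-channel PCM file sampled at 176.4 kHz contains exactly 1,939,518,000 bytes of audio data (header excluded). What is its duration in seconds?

3,665 seconds

Byte rate = 176,400 × 3 × 1 = 529,200 bytes/s.
Duration = 1,939,518,000 / 529,200 = 3,665 s.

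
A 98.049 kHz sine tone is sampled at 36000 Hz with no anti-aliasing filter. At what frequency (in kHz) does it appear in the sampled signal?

9.951 kHz

Nyquist = 36,000/2 = 18,000 Hz; 98,049 Hz exceeds it.
Alias = |98,049 − 3×36,000| = |98,049 − 108,000| = 9,951 Hz = 9.951 kHz.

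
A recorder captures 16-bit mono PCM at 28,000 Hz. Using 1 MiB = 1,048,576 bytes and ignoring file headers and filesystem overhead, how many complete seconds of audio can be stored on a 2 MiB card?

37 seconds

Uncompressed byte rate = 28,000 × 2 × 1 = 56,000 bytes/s.
Capacity = 2 × 1,048,576 = 2,097,152 bytes.
2,097,152 / 56,000 ≈ 37.45 s → 37 seconds.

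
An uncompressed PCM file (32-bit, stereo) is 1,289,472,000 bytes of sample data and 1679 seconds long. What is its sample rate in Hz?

Bytes = sample_rate × seconds × bytes_per_sample × channels.
sample_rate = 1,289,472,000 / (1,679 × 4 × 2) = 1,289,472,000 / 13,432 = 96,000 Hz.

96,000 Hz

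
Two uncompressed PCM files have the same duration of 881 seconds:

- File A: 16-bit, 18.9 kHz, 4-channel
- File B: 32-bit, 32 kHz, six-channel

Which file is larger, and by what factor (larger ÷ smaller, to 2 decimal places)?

File A: 18,900 × 2 × 4 = 151,200 bytes/s.
File B: 32,000 × 4 × 6 = 768,000 bytes/s.
File B is larger; ratio = 676,608,000 / 133,207,200 = 5.08.

File B, by a factor of 5.08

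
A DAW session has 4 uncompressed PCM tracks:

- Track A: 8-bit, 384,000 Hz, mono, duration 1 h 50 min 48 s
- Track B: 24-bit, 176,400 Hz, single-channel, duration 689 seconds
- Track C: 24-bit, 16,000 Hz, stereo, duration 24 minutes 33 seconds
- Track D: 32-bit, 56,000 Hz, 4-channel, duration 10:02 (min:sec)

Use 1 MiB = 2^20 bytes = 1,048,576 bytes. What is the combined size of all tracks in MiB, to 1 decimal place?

3431.6 MiB

Track A: 1 h 50 min 48 s = 6,648 s; 384,000 × 6,648 × 1 × 1 = 2,552,832,000 bytes.
Track B: 176,400 × 689 × 3 × 1 = 364,618,800 bytes.
Track C: 24 minutes 33 seconds = 1,473 s; 16,000 × 1,473 × 3 × 2 = 141,408,000 bytes.
Track D: 10:02 (min:sec) = 602 s; 56,000 × 602 × 4 × 4 = 539,392,000 bytes.
Total = 3,598,250,800 bytes = 3431.6 MiB.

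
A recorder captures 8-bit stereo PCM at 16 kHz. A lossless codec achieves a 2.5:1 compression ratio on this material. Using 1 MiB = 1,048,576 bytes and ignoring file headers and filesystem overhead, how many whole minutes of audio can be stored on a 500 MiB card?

Uncompressed byte rate = 16,000 × 1 × 2 = 32,000 bytes/s.
After 2.5:1 compression, effective rate ≈ 12800 bytes/s.
Capacity = 500 × 1,048,576 = 524,288,000 bytes.
524,288,000 / effective rate ≈ 40960 s → 682 minutes.

682 minutes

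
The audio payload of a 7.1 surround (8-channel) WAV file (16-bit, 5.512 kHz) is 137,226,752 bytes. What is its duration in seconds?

1,556 seconds

Byte rate = 5,512 × 2 × 8 = 88,192 bytes/s.
Duration = 137,226,752 / 88,192 = 1,556 s.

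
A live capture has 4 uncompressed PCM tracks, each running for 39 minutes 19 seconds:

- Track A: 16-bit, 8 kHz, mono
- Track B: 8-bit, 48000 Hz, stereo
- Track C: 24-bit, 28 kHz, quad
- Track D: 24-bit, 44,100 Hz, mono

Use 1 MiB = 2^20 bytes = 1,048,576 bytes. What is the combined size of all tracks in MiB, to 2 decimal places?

39 minutes 19 seconds = 2,359 s.
Track A: 8,000 × 2,359 × 2 × 1 = 37,744,000 bytes.
Track B: 48,000 × 2,359 × 1 × 2 = 226,464,000 bytes.
Track C: 28,000 × 2,359 × 3 × 4 = 792,624,000 bytes.
Track D: 44,100 × 2,359 × 3 × 1 = 312,095,700 bytes.
Total = 1,368,927,700 bytes = 1305.51 MiB.

1305.51 MiB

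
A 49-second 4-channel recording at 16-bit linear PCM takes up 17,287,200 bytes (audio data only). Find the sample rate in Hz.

Bytes = sample_rate × seconds × bytes_per_sample × channels.
sample_rate = 17,287,200 / (49 × 2 × 4) = 17,287,200 / 392 = 44,100 Hz.

44,100 Hz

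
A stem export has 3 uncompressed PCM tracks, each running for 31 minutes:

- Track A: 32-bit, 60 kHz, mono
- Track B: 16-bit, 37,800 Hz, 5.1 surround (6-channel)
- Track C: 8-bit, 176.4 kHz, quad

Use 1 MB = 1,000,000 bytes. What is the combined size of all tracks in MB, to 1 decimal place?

2602.5 MB

31 minutes = 1,860 s.
Track A: 60,000 × 1,860 × 4 × 1 = 446,400,000 bytes.
Track B: 37,800 × 1,860 × 2 × 6 = 843,696,000 bytes.
Track C: 176,400 × 1,860 × 1 × 4 = 1,312,416,000 bytes.
Total = 2,602,512,000 bytes = 2602.5 MB.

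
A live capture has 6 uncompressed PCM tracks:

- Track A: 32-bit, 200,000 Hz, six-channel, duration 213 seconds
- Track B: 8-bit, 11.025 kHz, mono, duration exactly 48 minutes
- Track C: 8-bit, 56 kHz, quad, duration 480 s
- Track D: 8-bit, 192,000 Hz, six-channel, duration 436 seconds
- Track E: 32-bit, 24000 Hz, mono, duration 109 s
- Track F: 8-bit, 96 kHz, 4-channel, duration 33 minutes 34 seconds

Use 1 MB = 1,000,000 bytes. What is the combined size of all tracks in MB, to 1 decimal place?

Track A: 200,000 × 213 × 4 × 6 = 1,022,400,000 bytes.
Track B: exactly 48 minutes = 2,880 s; 11,025 × 2,880 × 1 × 1 = 31,752,000 bytes.
Track C: 56,000 × 480 × 1 × 4 = 107,520,000 bytes.
Track D: 192,000 × 436 × 1 × 6 = 502,272,000 bytes.
Track E: 24,000 × 109 × 4 × 1 = 10,464,000 bytes.
Track F: 33 minutes 34 seconds = 2,014 s; 96,000 × 2,014 × 1 × 4 = 773,376,000 bytes.
Total = 2,447,784,000 bytes = 2447.8 MB.

2447.8 MB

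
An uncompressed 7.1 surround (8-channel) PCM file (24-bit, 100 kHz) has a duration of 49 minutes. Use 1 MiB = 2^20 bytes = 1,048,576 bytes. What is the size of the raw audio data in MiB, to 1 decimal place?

Duration = 49 minutes = 2,940 s.
Bytes = 100,000 samples/s × 2,940 s × 3 bytes/sample × 8 ch = 7,056,000,000 bytes.
7,056,000,000 / 1,048,576 = 6729.1 MiB.

6729.1 MiB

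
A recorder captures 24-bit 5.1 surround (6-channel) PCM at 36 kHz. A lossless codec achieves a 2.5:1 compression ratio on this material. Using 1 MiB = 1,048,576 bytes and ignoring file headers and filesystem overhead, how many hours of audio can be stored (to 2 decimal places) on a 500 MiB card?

0.56 hours

Uncompressed byte rate = 36,000 × 3 × 6 = 648,000 bytes/s.
After 2.5:1 compression, effective rate ≈ 259200 bytes/s.
Capacity = 500 × 1,048,576 = 524,288,000 bytes.
524,288,000 / effective rate ≈ 2022.72 s → 0.56 hours.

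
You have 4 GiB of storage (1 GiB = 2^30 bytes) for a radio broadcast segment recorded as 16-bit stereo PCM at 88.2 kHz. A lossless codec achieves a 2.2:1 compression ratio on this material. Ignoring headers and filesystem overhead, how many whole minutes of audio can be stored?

446 minutes

Uncompressed byte rate = 88,200 × 2 × 2 = 352,800 bytes/s.
After 2.2:1 compression, effective rate ≈ 160363.64 bytes/s.
Capacity = 4 × 1,073,741,824 = 4,294,967,296 bytes.
4,294,967,296 / effective rate ≈ 26782.68 s → 446 minutes.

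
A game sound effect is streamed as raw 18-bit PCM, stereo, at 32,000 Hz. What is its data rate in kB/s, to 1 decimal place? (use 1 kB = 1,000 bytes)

Bit rate = 32,000 × 18 × 2 = 1,152,000 bits/s.
1,152,000 / 8 = 144,000 B/s = 144.0 kB/s.

144.0 kB/s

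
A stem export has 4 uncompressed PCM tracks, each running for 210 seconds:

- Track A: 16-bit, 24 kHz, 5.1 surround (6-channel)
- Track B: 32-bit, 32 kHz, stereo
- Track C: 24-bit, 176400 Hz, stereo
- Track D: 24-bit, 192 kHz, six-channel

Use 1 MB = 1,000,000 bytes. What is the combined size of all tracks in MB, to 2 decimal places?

Track A: 24,000 × 210 × 2 × 6 = 60,480,000 bytes.
Track B: 32,000 × 210 × 4 × 2 = 53,760,000 bytes.
Track C: 176,400 × 210 × 3 × 2 = 222,264,000 bytes.
Track D: 192,000 × 210 × 3 × 6 = 725,760,000 bytes.
Total = 1,062,264,000 bytes = 1062.26 MB.

1062.26 MB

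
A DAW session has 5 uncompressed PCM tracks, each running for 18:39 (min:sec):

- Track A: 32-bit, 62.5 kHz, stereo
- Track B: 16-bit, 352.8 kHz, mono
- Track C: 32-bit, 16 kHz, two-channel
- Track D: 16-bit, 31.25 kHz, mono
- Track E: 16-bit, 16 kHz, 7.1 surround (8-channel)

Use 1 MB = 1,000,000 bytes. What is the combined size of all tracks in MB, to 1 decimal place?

1848.7 MB

18:39 (min:sec) = 1,119 s.
Track A: 62,500 × 1,119 × 4 × 2 = 559,500,000 bytes.
Track B: 352,800 × 1,119 × 2 × 1 = 789,566,400 bytes.
Track C: 16,000 × 1,119 × 4 × 2 = 143,232,000 bytes.
Track D: 31,250 × 1,119 × 2 × 1 = 69,937,500 bytes.
Track E: 16,000 × 1,119 × 2 × 8 = 286,464,000 bytes.
Total = 1,848,699,900 bytes = 1848.7 MB.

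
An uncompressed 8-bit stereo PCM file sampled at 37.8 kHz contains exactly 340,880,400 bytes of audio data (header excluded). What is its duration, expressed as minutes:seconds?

Byte rate = 37,800 × 1 × 2 = 75,600 bytes/s.
Duration = 340,880,400 / 75,600 = 4,509 s.
4,509 s = 75:09.

75:09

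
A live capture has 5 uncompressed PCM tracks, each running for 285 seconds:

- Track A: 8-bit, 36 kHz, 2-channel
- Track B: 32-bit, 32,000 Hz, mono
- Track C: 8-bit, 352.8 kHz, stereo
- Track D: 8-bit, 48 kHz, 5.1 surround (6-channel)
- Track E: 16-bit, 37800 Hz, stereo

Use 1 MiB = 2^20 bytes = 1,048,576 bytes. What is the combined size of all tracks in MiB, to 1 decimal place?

365.5 MiB

Track A: 36,000 × 285 × 1 × 2 = 20,520,000 bytes.
Track B: 32,000 × 285 × 4 × 1 = 36,480,000 bytes.
Track C: 352,800 × 285 × 1 × 2 = 201,096,000 bytes.
Track D: 48,000 × 285 × 1 × 6 = 82,080,000 bytes.
Track E: 37,800 × 285 × 2 × 2 = 43,092,000 bytes.
Total = 383,268,000 bytes = 365.5 MiB.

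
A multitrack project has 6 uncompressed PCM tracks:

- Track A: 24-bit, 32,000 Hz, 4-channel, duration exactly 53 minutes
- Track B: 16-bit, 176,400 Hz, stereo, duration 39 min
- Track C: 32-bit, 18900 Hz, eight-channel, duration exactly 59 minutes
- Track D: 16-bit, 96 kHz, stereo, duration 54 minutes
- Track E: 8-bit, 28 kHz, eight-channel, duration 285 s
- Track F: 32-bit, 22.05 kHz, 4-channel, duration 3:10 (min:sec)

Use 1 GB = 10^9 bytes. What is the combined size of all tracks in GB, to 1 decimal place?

Track A: exactly 53 minutes = 3,180 s; 32,000 × 3,180 × 3 × 4 = 1,221,120,000 bytes.
Track B: 39 min = 2,340 s; 176,400 × 2,340 × 2 × 2 = 1,651,104,000 bytes.
Track C: exactly 59 minutes = 3,540 s; 18,900 × 3,540 × 4 × 8 = 2,140,992,000 bytes.
Track D: 54 minutes = 3,240 s; 96,000 × 3,240 × 2 × 2 = 1,244,160,000 bytes.
Track E: 28,000 × 285 × 1 × 8 = 63,840,000 bytes.
Track F: 3:10 (min:sec) = 190 s; 22,050 × 190 × 4 × 4 = 67,032,000 bytes.
Total = 6,388,248,000 bytes = 6.4 GB.

6.4 GB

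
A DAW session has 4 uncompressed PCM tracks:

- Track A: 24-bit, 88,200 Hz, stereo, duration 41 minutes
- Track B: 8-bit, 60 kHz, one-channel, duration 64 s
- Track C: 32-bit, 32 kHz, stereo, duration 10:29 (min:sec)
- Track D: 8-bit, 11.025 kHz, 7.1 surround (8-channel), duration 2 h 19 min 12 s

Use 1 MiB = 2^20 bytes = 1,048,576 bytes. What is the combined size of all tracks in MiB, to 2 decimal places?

Track A: 41 minutes = 2,460 s; 88,200 × 2,460 × 3 × 2 = 1,301,832,000 bytes.
Track B: 60,000 × 64 × 1 × 1 = 3,840,000 bytes.
Track C: 10:29 (min:sec) = 629 s; 32,000 × 629 × 4 × 2 = 161,024,000 bytes.
Track D: 2 h 19 min 12 s = 8,352 s; 11,025 × 8,352 × 1 × 8 = 736,646,400 bytes.
Total = 2,203,342,400 bytes = 2101.27 MiB.

2101.27 MiB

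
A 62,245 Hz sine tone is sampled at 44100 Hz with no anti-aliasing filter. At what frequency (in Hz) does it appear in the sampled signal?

18,145 Hz

Nyquist = 44,100/2 = 22,050 Hz; 62,245 Hz exceeds it.
Alias = |62,245 − 1×44,100| = |62,245 − 44,100| = 18,145 Hz.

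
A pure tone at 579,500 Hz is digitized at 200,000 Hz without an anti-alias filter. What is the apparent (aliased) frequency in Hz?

Nyquist = 200,000/2 = 100,000 Hz; 579,500 Hz exceeds it.
Alias = |579,500 − 3×200,000| = |579,500 − 600,000| = 20,500 Hz.

20,500 Hz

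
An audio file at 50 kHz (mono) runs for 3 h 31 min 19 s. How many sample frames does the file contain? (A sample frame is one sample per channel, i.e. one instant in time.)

633,950,000 sample frames

3 h 31 min 19 s = 12,679 s.
50,000 samples/s × 12,679 s = 633,950,000 frames.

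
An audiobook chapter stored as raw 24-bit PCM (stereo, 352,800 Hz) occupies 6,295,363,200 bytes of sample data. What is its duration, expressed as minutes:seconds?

49:34

Byte rate = 352,800 × 3 × 2 = 2,116,800 bytes/s.
Duration = 6,295,363,200 / 2,116,800 = 2,974 s.
2,974 s = 49:34.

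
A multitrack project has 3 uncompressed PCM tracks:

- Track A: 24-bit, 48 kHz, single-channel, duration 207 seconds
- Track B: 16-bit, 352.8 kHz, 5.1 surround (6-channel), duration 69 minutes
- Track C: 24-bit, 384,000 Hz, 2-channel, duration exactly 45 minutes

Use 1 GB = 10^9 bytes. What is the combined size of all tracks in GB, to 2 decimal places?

23.78 GB

Track A: 48,000 × 207 × 3 × 1 = 29,808,000 bytes.
Track B: 69 minutes = 4,140 s; 352,800 × 4,140 × 2 × 6 = 17,527,104,000 bytes.
Track C: exactly 45 minutes = 2,700 s; 384,000 × 2,700 × 3 × 2 = 6,220,800,000 bytes.
Total = 23,777,712,000 bytes = 23.78 GB.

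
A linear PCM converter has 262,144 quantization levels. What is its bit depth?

18 bits

log2(262,144) = 18.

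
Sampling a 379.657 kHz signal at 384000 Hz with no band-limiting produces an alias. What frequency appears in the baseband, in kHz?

4.343 kHz

Nyquist = 384,000/2 = 192,000 Hz; 379,657 Hz exceeds it.
Alias = |379,657 − 1×384,000| = |379,657 − 384,000| = 4,343 Hz = 4.343 kHz.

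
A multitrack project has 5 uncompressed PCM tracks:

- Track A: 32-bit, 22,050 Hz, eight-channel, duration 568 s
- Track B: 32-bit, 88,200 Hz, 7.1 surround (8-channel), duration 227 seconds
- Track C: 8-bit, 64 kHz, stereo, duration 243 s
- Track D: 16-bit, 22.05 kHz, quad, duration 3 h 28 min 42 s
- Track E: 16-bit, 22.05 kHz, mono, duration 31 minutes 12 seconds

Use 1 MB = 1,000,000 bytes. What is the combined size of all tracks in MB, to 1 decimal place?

3364.0 MB

Track A: 22,050 × 568 × 4 × 8 = 400,780,800 bytes.
Track B: 88,200 × 227 × 4 × 8 = 640,684,800 bytes.
Track C: 64,000 × 243 × 1 × 2 = 31,104,000 bytes.
Track D: 3 h 28 min 42 s = 12,522 s; 22,050 × 12,522 × 2 × 4 = 2,208,880,800 bytes.
Track E: 31 minutes 12 seconds = 1,872 s; 22,050 × 1,872 × 2 × 1 = 82,555,200 bytes.
Total = 3,364,005,600 bytes = 3364.0 MB.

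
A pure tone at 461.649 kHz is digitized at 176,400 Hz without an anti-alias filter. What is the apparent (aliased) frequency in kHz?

67.551 kHz

Nyquist = 176,400/2 = 88,200 Hz; 461,649 Hz exceeds it.
Alias = |461,649 − 3×176,400| = |461,649 − 529,200| = 67,551 Hz = 67.551 kHz.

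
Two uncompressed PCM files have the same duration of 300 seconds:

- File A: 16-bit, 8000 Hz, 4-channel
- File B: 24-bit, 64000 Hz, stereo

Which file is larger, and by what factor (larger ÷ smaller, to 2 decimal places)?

File B, by a factor of 6.00

File A: 8,000 × 2 × 4 = 64,000 bytes/s.
File B: 64,000 × 3 × 2 = 384,000 bytes/s.
File B is larger; ratio = 115,200,000 / 19,200,000 = 6.00.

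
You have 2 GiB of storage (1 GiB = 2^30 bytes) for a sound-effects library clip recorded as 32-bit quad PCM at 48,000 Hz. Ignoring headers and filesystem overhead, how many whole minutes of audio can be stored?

46 minutes

Uncompressed byte rate = 48,000 × 4 × 4 = 768,000 bytes/s.
Capacity = 2 × 1,073,741,824 = 2,147,483,648 bytes.
2,147,483,648 / 768,000 ≈ 2796.2 s → 46 minutes.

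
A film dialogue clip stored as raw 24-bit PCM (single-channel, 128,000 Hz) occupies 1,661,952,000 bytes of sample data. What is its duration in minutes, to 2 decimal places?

Byte rate = 128,000 × 3 × 1 = 384,000 bytes/s.
Duration = 1,661,952,000 / 384,000 = 4,328 s.
4,328 s / 60 = 72.13 minutes.

72.13 minutes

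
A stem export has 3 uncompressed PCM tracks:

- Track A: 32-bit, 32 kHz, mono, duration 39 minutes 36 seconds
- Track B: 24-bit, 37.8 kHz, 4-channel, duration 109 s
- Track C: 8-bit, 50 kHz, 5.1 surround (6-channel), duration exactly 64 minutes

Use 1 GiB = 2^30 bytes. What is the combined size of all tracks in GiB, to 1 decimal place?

Track A: 39 minutes 36 seconds = 2,376 s; 32,000 × 2,376 × 4 × 1 = 304,128,000 bytes.
Track B: 37,800 × 109 × 3 × 4 = 49,442,400 bytes.
Track C: exactly 64 minutes = 3,840 s; 50,000 × 3,840 × 1 × 6 = 1,152,000,000 bytes.
Total = 1,505,570,400 bytes = 1.4 GiB.

1.4 GiB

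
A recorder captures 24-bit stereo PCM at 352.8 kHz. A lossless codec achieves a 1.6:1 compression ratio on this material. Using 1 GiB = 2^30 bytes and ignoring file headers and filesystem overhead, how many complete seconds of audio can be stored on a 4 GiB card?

Uncompressed byte rate = 352,800 × 3 × 2 = 2,116,800 bytes/s.
After 1.6:1 compression, effective rate ≈ 1323000 bytes/s.
Capacity = 4 × 1,073,741,824 = 4,294,967,296 bytes.
4,294,967,296 / effective rate ≈ 3246.38 s → 3,246 seconds.

3,246 seconds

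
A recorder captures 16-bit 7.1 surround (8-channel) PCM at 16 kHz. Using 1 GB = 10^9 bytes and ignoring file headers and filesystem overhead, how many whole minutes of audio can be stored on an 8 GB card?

520 minutes

Uncompressed byte rate = 16,000 × 2 × 8 = 256,000 bytes/s.
Capacity = 8 × 1,000,000,000 = 8,000,000,000 bytes.
8,000,000,000 / 256,000 ≈ 31250 s → 520 minutes.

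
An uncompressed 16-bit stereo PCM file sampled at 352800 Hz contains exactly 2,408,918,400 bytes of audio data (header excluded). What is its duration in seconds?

1,707 seconds

Byte rate = 352,800 × 2 × 2 = 1,411,200 bytes/s.
Duration = 2,408,918,400 / 1,411,200 = 1,707 s.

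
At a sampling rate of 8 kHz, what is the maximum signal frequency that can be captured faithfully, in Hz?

4,000 Hz

Nyquist frequency = sample rate / 2 = 8,000 / 2 = 4,000 Hz.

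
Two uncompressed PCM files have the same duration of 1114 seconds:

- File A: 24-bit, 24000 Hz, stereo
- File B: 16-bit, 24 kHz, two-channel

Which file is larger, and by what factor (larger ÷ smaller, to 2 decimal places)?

File A: 24,000 × 3 × 2 = 144,000 bytes/s.
File B: 24,000 × 2 × 2 = 96,000 bytes/s.
File A is larger; ratio = 160,416,000 / 106,944,000 = 1.50.

File A, by a factor of 1.50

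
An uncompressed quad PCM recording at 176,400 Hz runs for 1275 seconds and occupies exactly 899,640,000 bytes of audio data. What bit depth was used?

Bytes per sample = 899,640,000 / (176,400 × 1,275 × 4) = 899,640,000 / 899,640,000 = 1.
Bit depth = 1 × 8 = 8 bits.

8 bits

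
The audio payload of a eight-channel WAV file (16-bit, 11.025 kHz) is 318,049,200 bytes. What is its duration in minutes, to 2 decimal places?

30.05 minutes

Byte rate = 11,025 × 2 × 8 = 176,400 bytes/s.
Duration = 318,049,200 / 176,400 = 1,803 s.
1,803 s / 60 = 30.05 minutes.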